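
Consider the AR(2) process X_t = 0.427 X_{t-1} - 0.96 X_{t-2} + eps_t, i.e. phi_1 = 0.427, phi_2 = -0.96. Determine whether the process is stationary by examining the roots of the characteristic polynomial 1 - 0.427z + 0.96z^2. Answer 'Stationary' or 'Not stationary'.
\text{Stationary}

The AR(p) characteristic polynomial is P(z) = 1 - 0.427z + 0.96z^2.
Stationarity requires all roots to lie outside the unit circle, i.e. |z| > 1 for every root.
Set 1 + (-0.427) z + (0.96) z^2 = 0, i.e. a z^2 + b z + c = 0 with a = 0.96, b = -0.427, c = 1.
Discriminant D = b^2 - 4ac = (-0.427)^2 - 4*(0.96)*1 = 0.182329 - (3.84) = -3.657671.
D < 0, so the roots are the complex-conjugate pair z = (-b +/- i sqrt(-D)) / (2a) = 0.2224 +/- 0.9961i.
For a conjugate pair |z|^2 = z * conj(z) = (product of roots) = c/a = 1/(0.96) = 1.041667, so |z| = sqrt(1.041667) = 1.0206 for both roots.
Moduli of all roots: 1.0206, 1.0206.
All moduli strictly greater than 1? Yes.
Verdict: Stationary.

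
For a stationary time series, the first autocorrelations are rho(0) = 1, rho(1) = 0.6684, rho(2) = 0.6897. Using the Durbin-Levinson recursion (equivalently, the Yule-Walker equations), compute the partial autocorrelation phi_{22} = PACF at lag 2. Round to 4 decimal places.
\phi_{22} = 0.4391

The PACF at lag k is phi_{kk}, the last component of the solution
to the Yule-Walker system G_k phi = r_k where
  (G_k)_{ij} = rho(|i - j|), (r_k)_i = rho(i), i,j = 1..k.
Equivalently, Durbin-Levinson gives phi_{kk} iteratively:
  phi_{11} = rho(1)
  phi_{kk} = [rho(k) - sum_{j=1..k-1} phi_{k-1,j} rho(k-j)]
            / [1 - sum_{j=1..k-1} phi_{k-1,j} rho(j)],
  phi_{k,j} = phi_{k-1,j} - phi_{kk} phi_{k-1,k-j},  j = 1..k-1.
Step k = 1:
  phi_11 = rho(1) = 0.6684.
Step k = 2:
  phi_22 = [rho(2) - phi_11 rho(1)] / [1 - phi_11 rho(1)] = [0.6897 - (0.6684)(0.6684)] / [1 - (0.6684)(0.6684)]
         = 0.24294144 / 0.55324144 = 0.4391.
Therefore phi_{22} = 0.4391.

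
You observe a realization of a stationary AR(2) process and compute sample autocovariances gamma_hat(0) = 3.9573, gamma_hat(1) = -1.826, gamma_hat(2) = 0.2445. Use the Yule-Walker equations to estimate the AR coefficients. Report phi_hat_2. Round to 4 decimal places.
\hat\phi_{2} = -0.1920

The Yule-Walker equations for an AR(p) process read, in matrix form,
  Gamma_p phi = r_p,   with   (Gamma_p)_{ij} = gamma(|i - j|),
                       (r_p)_i = gamma(i),   i,j = 1..p.
Substitute the sample gammas (Toeplitz matrix and right-hand side of size 2):
  Gamma_p = [[3.9573, -1.826], [-1.826, 3.9573]]
  r_p     = [-1.826, 0.2445]
Written out:
  3.9573 phi_1 - 1.826 phi_2 = -1.826
  -1.826 phi_1 + 3.9573 phi_2 = 0.2445
Solve by Cramer's rule:
  det = gamma(0)^2 - gamma(1)^2 = (3.9573)^2 - (-1.826)^2 = 15.66022329 - 3.334276 = 12.32594729
  phi_hat_1 = [gamma(1) gamma(0) - gamma(1) gamma(2)] / det = [(-1.826)(3.9573) - (-1.826)(0.2445)] / 12.32594729 = -6.7795728 / 12.32594729 = -0.55
  phi_hat_2 = [gamma(0) gamma(2) - gamma(1)^2] / det = [(3.9573)(0.2445) - (-1.826)^2] / 12.32594729 = -2.36671615 / 12.32594729 = -0.192
So phi_hat = [-0.5500, -0.1920].
Therefore phi_hat_2 = -0.1920.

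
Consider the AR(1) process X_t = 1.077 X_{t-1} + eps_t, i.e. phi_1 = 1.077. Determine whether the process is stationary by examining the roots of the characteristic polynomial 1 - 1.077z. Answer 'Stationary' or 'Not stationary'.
\text{Not stationary}

The AR(p) characteristic polynomial is P(z) = 1 - 1.077z.
Stationarity requires all roots to lie outside the unit circle, i.e. |z| > 1 for every root.
This is linear in z: 1 + (-1.077) z = 0  =>  z = -1/(-1.077) = 0.928505,  |z| = 0.928505.
Moduli of all roots: 0.9285.
All moduli strictly greater than 1? No.
Verdict: Not stationary.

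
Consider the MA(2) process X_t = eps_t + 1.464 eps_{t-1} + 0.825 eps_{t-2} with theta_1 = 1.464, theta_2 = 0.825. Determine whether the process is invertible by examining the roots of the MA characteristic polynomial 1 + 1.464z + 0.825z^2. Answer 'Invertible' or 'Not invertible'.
\text{Invertible}

The MA(q) characteristic polynomial is P(z) = 1 + 1.464z + 0.825z^2.
Invertibility requires all roots to lie outside the unit circle, i.e. |z| > 1 for every root.
Set 1 + (1.464) z + (0.825) z^2 = 0, i.e. a z^2 + b z + c = 0 with a = 0.825, b = 1.464, c = 1.
Discriminant D = b^2 - 4ac = (1.464)^2 - 4*(0.825)*1 = 2.143296 - (3.3) = -1.156704.
D < 0, so the roots are the complex-conjugate pair z = (-b +/- i sqrt(-D)) / (2a) = -0.8873 +/- 0.6518i.
For a conjugate pair |z|^2 = z * conj(z) = (product of roots) = c/a = 1/(0.825) = 1.212121, so |z| = sqrt(1.212121) = 1.101 for both roots.
Moduli of all roots: 1.1010, 1.1010.
All moduli strictly greater than 1? Yes.
Verdict: Invertible.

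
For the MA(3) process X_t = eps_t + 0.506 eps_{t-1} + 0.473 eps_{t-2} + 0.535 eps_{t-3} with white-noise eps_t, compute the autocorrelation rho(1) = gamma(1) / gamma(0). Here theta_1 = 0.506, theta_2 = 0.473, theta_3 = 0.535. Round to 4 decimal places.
\rho(1) = 0.5653

For an MA(q) process with theta_0 = 1, the autocovariance is
  gamma(k) = sigma^2 * sum_{i=0..q-k} theta_i * theta_{i+k},
and rho(k) = gamma(k) / gamma(0). Sigma^2 cancels.
  numerator   = (1)*(0.506) + (0.506)*(0.473) + (0.473)*(0.535) = 0.998393.
  denominator = (1)^2 + (0.506)^2 + (0.473)^2 + (0.535)^2 = 1.76599.
  rho(1) = 0.998393 / 1.76599 = 0.5653.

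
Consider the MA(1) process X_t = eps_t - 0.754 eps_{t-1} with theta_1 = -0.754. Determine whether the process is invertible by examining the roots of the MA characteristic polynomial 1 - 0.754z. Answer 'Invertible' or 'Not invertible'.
\text{Invertible}

The MA(q) characteristic polynomial is P(z) = 1 - 0.754z.
Invertibility requires all roots to lie outside the unit circle, i.e. |z| > 1 for every root.
This is linear in z: 1 + (-0.754) z = 0  =>  z = -1/(-0.754) = 1.32626,  |z| = 1.32626.
Moduli of all roots: 1.3263.
All moduli strictly greater than 1? Yes.
Verdict: Invertible.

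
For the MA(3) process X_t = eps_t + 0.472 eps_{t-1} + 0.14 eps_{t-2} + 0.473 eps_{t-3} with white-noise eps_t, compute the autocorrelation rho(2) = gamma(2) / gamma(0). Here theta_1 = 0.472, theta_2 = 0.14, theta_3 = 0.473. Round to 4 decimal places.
\rho(2) = 0.2478

For an MA(q) process with theta_0 = 1, the autocovariance is
  gamma(k) = sigma^2 * sum_{i=0..q-k} theta_i * theta_{i+k},
and rho(k) = gamma(k) / gamma(0). Sigma^2 cancels.
  numerator   = (1)*(0.14) + (0.472)*(0.473) = 0.363256.
  denominator = (1)^2 + (0.472)^2 + (0.14)^2 + (0.473)^2 = 1.466113.
  rho(2) = 0.363256 / 1.466113 = 0.2478.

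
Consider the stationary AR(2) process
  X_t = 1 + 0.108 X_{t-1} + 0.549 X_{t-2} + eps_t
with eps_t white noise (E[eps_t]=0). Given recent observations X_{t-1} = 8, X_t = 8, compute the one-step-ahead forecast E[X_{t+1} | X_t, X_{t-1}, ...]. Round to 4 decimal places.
E[X_{t+1} \mid \mathcal F_t] = 6.2560

For an AR(p) model X_t = c + sum_i phi_i X_{t-i} + eps_t, the
one-step-ahead conditional mean is
  E[X_{t+1} | X_t, ...] = c + sum_i phi_i X_{t+1-i}.
Substitute known values:
  E[X_{t+1} | ...] = 1 + (0.108) * (8) + (0.549) * (8)
                   = 6.2560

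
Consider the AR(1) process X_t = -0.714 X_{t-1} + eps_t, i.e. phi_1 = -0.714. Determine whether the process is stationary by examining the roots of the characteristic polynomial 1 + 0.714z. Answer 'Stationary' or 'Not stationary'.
\text{Stationary}

The AR(p) characteristic polynomial is P(z) = 1 + 0.714z.
Stationarity requires all roots to lie outside the unit circle, i.e. |z| > 1 for every root.
This is linear in z: 1 + (0.714) z = 0  =>  z = -1/(0.714) = -1.40056,  |z| = 1.40056.
Moduli of all roots: 1.4006.
All moduli strictly greater than 1? Yes.
Verdict: Stationary.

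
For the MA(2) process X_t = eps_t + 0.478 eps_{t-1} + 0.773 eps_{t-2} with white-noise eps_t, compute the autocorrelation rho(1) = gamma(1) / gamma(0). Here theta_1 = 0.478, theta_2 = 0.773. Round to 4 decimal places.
\rho(1) = 0.4641

For an MA(q) process with theta_0 = 1, the autocovariance is
  gamma(k) = sigma^2 * sum_{i=0..q-k} theta_i * theta_{i+k},
and rho(k) = gamma(k) / gamma(0). Sigma^2 cancels.
  numerator   = (1)*(0.478) + (0.478)*(0.773) = 0.847494.
  denominator = (1)^2 + (0.478)^2 + (0.773)^2 = 1.826013.
  rho(1) = 0.847494 / 1.826013 = 0.4641.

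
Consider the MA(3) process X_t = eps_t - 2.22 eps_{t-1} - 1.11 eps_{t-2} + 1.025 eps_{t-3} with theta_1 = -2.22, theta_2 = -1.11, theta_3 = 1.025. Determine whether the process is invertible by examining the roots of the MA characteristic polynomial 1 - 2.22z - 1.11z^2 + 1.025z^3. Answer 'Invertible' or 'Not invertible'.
\text{Not invertible}

The MA(q) characteristic polynomial is P(z) = 1 - 2.22z - 1.11z^2 + 1.025z^3.
Invertibility requires all roots to lie outside the unit circle, i.e. |z| > 1 for every root.
Degree 3: look for a simple real root z0 first, then factor out (1 - z/z0) and solve the remaining quadratic.
Testing z0 = 0.4: P(0.4) = 1 + (-2.22)(0.4) + (-1.11)(0.4)^2 + (1.025)(0.4)^3
  = 1 + (-0.888) + (-0.1776) + (0.0656) = 0.  So z_0 = 0.4 is a root, |z_0| = 0.4.
Divide out the factor (1 - 2.5 z) = (1 - z/z0) (since 1/z0 = 2.5):
  P(z) = (1 - 2.5 z)(1 + (0.28) z + (-0.41) z^2)
  [check: z-coef 0.28 - (2.5) = -2.22; z^2-coef -0.41 - (2.5)(0.28) = -1.11; z^3-coef -(2.5)(-0.41) = 1.025.]
Remaining roots from the quadratic factor 1 + (0.28) z + (-0.41) z^2:
  Set 1 + (0.28) z + (-0.41) z^2 = 0, i.e. a z^2 + b z + c = 0 with a = -0.41, b = 0.28, c = 1.
  Discriminant D = b^2 - 4ac = (0.28)^2 - 4*(-0.41)*1 = 0.0784 - (-1.64) = 1.7184.
  D >= 0, so the roots are real: z = (-b +/- sqrt(D)) / (2a) = (-0.28 +/- 1.310878) / (-0.82).
    z_1 = (-0.28 + 1.310878) / (-0.82) = -1.2572,   |z_1| = 1.2572.
    z_2 = (-0.28 - 1.310878) / (-0.82) = 1.9401,   |z_2| = 1.9401.
Moduli of all roots: 0.4000, 1.2572, 1.9401.
All moduli strictly greater than 1? No.
Verdict: Not invertible.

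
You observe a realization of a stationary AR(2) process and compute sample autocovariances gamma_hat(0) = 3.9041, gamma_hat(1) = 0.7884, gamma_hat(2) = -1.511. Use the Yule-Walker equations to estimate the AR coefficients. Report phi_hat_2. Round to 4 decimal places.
\hat\phi_{2} = -0.4460

The Yule-Walker equations for an AR(p) process read, in matrix form,
  Gamma_p phi = r_p,   with   (Gamma_p)_{ij} = gamma(|i - j|),
                       (r_p)_i = gamma(i),   i,j = 1..p.
Substitute the sample gammas (Toeplitz matrix and right-hand side of size 2):
  Gamma_p = [[3.9041, 0.7884], [0.7884, 3.9041]]
  r_p     = [0.7884, -1.511]
Written out:
  3.9041 phi_1 + 0.7884 phi_2 = 0.7884
  0.7884 phi_1 + 3.9041 phi_2 = -1.511
Solve by Cramer's rule:
  det = gamma(0)^2 - gamma(1)^2 = (3.9041)^2 - (0.7884)^2 = 15.24199681 - 0.62157456 = 14.62042225
  phi_hat_1 = [gamma(1) gamma(0) - gamma(1) gamma(2)] / det = [(0.7884)(3.9041) - (0.7884)(-1.511)] / 14.62042225 = 4.26926484 / 14.62042225 = 0.292
  phi_hat_2 = [gamma(0) gamma(2) - gamma(1)^2] / det = [(3.9041)(-1.511) - (0.7884)^2] / 14.62042225 = -6.52066966 / 14.62042225 = -0.446
So phi_hat = [0.2920, -0.4460].
Therefore phi_hat_2 = -0.4460.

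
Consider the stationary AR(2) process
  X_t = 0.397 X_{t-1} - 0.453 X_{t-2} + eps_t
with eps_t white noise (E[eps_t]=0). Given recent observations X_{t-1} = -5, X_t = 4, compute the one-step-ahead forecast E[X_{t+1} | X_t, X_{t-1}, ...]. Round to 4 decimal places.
E[X_{t+1} \mid \mathcal F_t] = 3.8530

For an AR(p) model X_t = c + sum_i phi_i X_{t-i} + eps_t, the
one-step-ahead conditional mean is
  E[X_{t+1} | X_t, ...] = c + sum_i phi_i X_{t+1-i}.
Substitute known values:
  E[X_{t+1} | ...] = (0.397) * (4) + (-0.453) * (-5)
                   = 3.8530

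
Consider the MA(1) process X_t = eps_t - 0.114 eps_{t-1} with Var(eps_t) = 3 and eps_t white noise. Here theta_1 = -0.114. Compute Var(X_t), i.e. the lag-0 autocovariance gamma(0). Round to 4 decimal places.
\gamma(0) = 3.0390

For an MA(q) process X_t = eps_t + sum_i theta_i eps_{t-i} with
Var(eps_t) = sigma^2, the variance is
  gamma(0) = sigma^2 * (1 + sum_i theta_i^2).
  sum_i theta_i^2 = (-0.114)^2 = 0.012996.
  gamma(0) = 3 * (1 + 0.012996) = 3 * 1.012996 = 3.038988, which rounds to 3.0390.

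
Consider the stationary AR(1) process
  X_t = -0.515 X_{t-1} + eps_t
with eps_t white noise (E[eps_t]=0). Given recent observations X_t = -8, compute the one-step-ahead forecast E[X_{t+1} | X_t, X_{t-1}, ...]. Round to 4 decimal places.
E[X_{t+1} \mid \mathcal F_t] = 4.1200

For an AR(p) model X_t = c + sum_i phi_i X_{t-i} + eps_t, the
one-step-ahead conditional mean is
  E[X_{t+1} | X_t, ...] = c + sum_i phi_i X_{t+1-i}.
Substitute known values:
  E[X_{t+1} | ...] = (-0.515) * (-8)
                   = 4.1200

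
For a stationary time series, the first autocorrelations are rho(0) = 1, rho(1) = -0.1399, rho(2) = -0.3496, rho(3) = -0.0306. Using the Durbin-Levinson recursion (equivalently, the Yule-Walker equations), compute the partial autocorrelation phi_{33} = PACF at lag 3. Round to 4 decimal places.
\phi_{33} = -0.1790

The PACF at lag k is phi_{kk}, the last component of the solution
to the Yule-Walker system G_k phi = r_k where
  (G_k)_{ij} = rho(|i - j|), (r_k)_i = rho(i), i,j = 1..k.
Equivalently, Durbin-Levinson gives phi_{kk} iteratively:
  phi_{11} = rho(1)
  phi_{kk} = [rho(k) - sum_{j=1..k-1} phi_{k-1,j} rho(k-j)]
            / [1 - sum_{j=1..k-1} phi_{k-1,j} rho(j)],
  phi_{k,j} = phi_{k-1,j} - phi_{kk} phi_{k-1,k-j},  j = 1..k-1.
Step k = 1:
  phi_11 = rho(1) = -0.1399.
Step k = 2:
  phi_22 = [rho(2) - phi_11 rho(1)] / [1 - phi_11 rho(1)] = [-0.3496 - (-0.1399)(-0.1399)] / [1 - (-0.1399)(-0.1399)]
         = -0.36917201 / 0.98042799 = -0.376542.
  Update: phi_21 = phi_11 - phi_22 phi_11 = -0.1399 - (-0.376542)(-0.1399) = -0.192578.
Step k = 3:
  phi_33 = [rho(3) - phi_21 rho(2) - phi_22 rho(1)] / [1 - phi_21 rho(1) - phi_22 rho(2)]
    numerator   = -0.0306 - (-0.192578)(-0.3496) - (-0.376542)(-0.1399) = -0.15060351
    denominator = 1 - (-0.192578)(-0.1399) - (-0.376542)(-0.3496) = 0.84141934
  phi_33 = -0.15060351 / 0.84141934 = -0.179.
Therefore phi_{33} = -0.1790.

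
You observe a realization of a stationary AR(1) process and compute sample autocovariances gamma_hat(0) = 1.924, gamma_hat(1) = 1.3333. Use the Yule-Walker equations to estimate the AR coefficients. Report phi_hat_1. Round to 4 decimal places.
\hat\phi_{1} = 0.6930

The Yule-Walker equations for an AR(p) process read, in matrix form,
  Gamma_p phi = r_p,   with   (Gamma_p)_{ij} = gamma(|i - j|),
                       (r_p)_i = gamma(i),   i,j = 1..p.
Substitute the sample gammas (Toeplitz matrix and right-hand side of size 1):
  Gamma_p = [[1.924]]
  r_p     = [1.3333]
With p = 1 this is the single equation gamma(0) phi_1 = gamma(1):
  phi_hat_1 = gamma(1) / gamma(0) = 1.3333 / 1.924 = 0.6930.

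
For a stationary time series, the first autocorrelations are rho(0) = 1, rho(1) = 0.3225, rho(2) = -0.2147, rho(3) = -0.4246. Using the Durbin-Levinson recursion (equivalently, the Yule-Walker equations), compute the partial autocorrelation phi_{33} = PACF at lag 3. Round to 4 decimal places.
\phi_{33} = -0.2760

The PACF at lag k is phi_{kk}, the last component of the solution
to the Yule-Walker system G_k phi = r_k where
  (G_k)_{ij} = rho(|i - j|), (r_k)_i = rho(i), i,j = 1..k.
Equivalently, Durbin-Levinson gives phi_{kk} iteratively:
  phi_{11} = rho(1)
  phi_{kk} = [rho(k) - sum_{j=1..k-1} phi_{k-1,j} rho(k-j)]
            / [1 - sum_{j=1..k-1} phi_{k-1,j} rho(j)],
  phi_{k,j} = phi_{k-1,j} - phi_{kk} phi_{k-1,k-j},  j = 1..k-1.
Step k = 1:
  phi_11 = rho(1) = 0.3225.
Step k = 2:
  phi_22 = [rho(2) - phi_11 rho(1)] / [1 - phi_11 rho(1)] = [-0.2147 - (0.3225)(0.3225)] / [1 - (0.3225)(0.3225)]
         = -0.31870625 / 0.89599375 = -0.355701.
  Update: phi_21 = phi_11 - phi_22 phi_11 = 0.3225 - (-0.355701)(0.3225) = 0.437214.
Step k = 3:
  phi_33 = [rho(3) - phi_21 rho(2) - phi_22 rho(1)] / [1 - phi_21 rho(1) - phi_22 rho(2)]
    numerator   = -0.4246 - (0.437214)(-0.2147) - (-0.355701)(0.3225) = -0.21601651
    denominator = 1 - (0.437214)(0.3225) - (-0.355701)(-0.2147) = 0.78262948
  phi_33 = -0.21601651 / 0.78262948 = -0.276.
Therefore phi_{33} = -0.2760.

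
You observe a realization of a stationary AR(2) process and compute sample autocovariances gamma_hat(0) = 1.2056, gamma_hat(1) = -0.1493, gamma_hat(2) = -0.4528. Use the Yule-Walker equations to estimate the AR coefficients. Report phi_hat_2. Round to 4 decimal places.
\hat\phi_{2} = -0.3970

The Yule-Walker equations for an AR(p) process read, in matrix form,
  Gamma_p phi = r_p,   with   (Gamma_p)_{ij} = gamma(|i - j|),
                       (r_p)_i = gamma(i),   i,j = 1..p.
Substitute the sample gammas (Toeplitz matrix and right-hand side of size 2):
  Gamma_p = [[1.2056, -0.1493], [-0.1493, 1.2056]]
  r_p     = [-0.1493, -0.4528]
Written out:
  1.2056 phi_1 - 0.1493 phi_2 = -0.1493
  -0.1493 phi_1 + 1.2056 phi_2 = -0.4528
Solve by Cramer's rule:
  det = gamma(0)^2 - gamma(1)^2 = (1.2056)^2 - (-0.1493)^2 = 1.45347136 - 0.02229049 = 1.43118087
  phi_hat_1 = [gamma(1) gamma(0) - gamma(1) gamma(2)] / det = [(-0.1493)(1.2056) - (-0.1493)(-0.4528)] / 1.43118087 = -0.24759912 / 1.43118087 = -0.173
  phi_hat_2 = [gamma(0) gamma(2) - gamma(1)^2] / det = [(1.2056)(-0.4528) - (-0.1493)^2] / 1.43118087 = -0.56818617 / 1.43118087 = -0.397
So phi_hat = [-0.1730, -0.3970].
Therefore phi_hat_2 = -0.3970.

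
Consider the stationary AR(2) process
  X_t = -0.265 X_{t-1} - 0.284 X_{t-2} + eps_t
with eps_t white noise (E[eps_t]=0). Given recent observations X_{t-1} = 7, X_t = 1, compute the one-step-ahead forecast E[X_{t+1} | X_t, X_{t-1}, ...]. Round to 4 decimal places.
E[X_{t+1} \mid \mathcal F_t] = -2.2530

For an AR(p) model X_t = c + sum_i phi_i X_{t-i} + eps_t, the
one-step-ahead conditional mean is
  E[X_{t+1} | X_t, ...] = c + sum_i phi_i X_{t+1-i}.
Substitute known values:
  E[X_{t+1} | ...] = (-0.265) * (1) + (-0.284) * (7)
                   = -2.2530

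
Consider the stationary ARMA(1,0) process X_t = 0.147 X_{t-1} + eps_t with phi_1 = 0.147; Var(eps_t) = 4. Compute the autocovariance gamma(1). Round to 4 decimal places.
\gamma(1) = 0.6010

Multiply the model equation by X_{t-k} and take expectations. With theta_0 = psi_0 = 1 and psi_j the MA(infinity) weights, this gives
  gamma(k) - sum_i phi_i gamma(k-i) = c_k,
  c_k = sigma^2 * sum_{j=k..q} theta_j psi_{j-k}   (c_k = 0 for k > q),
using gamma(-m) = gamma(m).
Pure AR (q = 0): c_0 = sigma^2 = 4, c_k = 0 for k >= 1.
Equations for k = 0 and k = 1 (AR order 1):
  gamma(0) = phi_1 gamma(1) + c_0
  gamma(1) = phi_1 gamma(0) + c_1
Substituting the second into the first: gamma(0) (1 - phi_1^2) = c_0 + phi_1 c_1, so
  gamma(0) = c_0 / (1 - phi_1^2) = 4 / (1 - (0.147)^2) = 4 / 0.978391 = 4.088345.
  gamma(1) = phi_1 gamma(0) = (0.147)(4.088345) = 0.600987.
Therefore gamma(1) = 0.6010 (to 4 decimal places).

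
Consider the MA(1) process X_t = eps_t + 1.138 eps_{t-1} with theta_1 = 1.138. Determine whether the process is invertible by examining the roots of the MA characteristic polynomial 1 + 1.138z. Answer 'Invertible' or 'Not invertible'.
\text{Not invertible}

The MA(q) characteristic polynomial is P(z) = 1 + 1.138z.
Invertibility requires all roots to lie outside the unit circle, i.e. |z| > 1 for every root.
This is linear in z: 1 + (1.138) z = 0  =>  z = -1/(1.138) = -0.878735,  |z| = 0.878735.
Moduli of all roots: 0.8787.
All moduli strictly greater than 1? No.
Verdict: Not invertible.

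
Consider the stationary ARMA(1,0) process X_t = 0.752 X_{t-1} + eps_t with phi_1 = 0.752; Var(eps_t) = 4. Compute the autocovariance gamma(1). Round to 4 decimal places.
\gamma(1) = 6.9230

Multiply the model equation by X_{t-k} and take expectations. With theta_0 = psi_0 = 1 and psi_j the MA(infinity) weights, this gives
  gamma(k) - sum_i phi_i gamma(k-i) = c_k,
  c_k = sigma^2 * sum_{j=k..q} theta_j psi_{j-k}   (c_k = 0 for k > q),
using gamma(-m) = gamma(m).
Pure AR (q = 0): c_0 = sigma^2 = 4, c_k = 0 for k >= 1.
Equations for k = 0 and k = 1 (AR order 1):
  gamma(0) = phi_1 gamma(1) + c_0
  gamma(1) = phi_1 gamma(0) + c_1
Substituting the second into the first: gamma(0) (1 - phi_1^2) = c_0 + phi_1 c_1, so
  gamma(0) = c_0 / (1 - phi_1^2) = 4 / (1 - (0.752)^2) = 4 / 0.434496 = 9.206069.
  gamma(1) = phi_1 gamma(0) = (0.752)(9.206069) = 6.922964.
Therefore gamma(1) = 6.9230 (to 4 decimal places).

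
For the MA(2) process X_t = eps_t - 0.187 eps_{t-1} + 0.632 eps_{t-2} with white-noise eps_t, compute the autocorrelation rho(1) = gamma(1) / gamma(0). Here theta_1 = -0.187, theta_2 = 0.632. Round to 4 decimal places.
\rho(1) = -0.2128

For an MA(q) process with theta_0 = 1, the autocovariance is
  gamma(k) = sigma^2 * sum_{i=0..q-k} theta_i * theta_{i+k},
and rho(k) = gamma(k) / gamma(0). Sigma^2 cancels.
  numerator   = (1)*(-0.187) + (-0.187)*(0.632) = -0.305184.
  denominator = (1)^2 + (-0.187)^2 + (0.632)^2 = 1.434393.
  rho(1) = -0.305184 / 1.434393 = -0.2128.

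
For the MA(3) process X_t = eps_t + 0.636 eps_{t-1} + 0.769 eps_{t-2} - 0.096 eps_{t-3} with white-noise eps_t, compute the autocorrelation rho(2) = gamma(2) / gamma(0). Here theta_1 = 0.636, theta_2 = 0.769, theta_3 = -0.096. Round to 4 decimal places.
\rho(2) = 0.3531

For an MA(q) process with theta_0 = 1, the autocovariance is
  gamma(k) = sigma^2 * sum_{i=0..q-k} theta_i * theta_{i+k},
and rho(k) = gamma(k) / gamma(0). Sigma^2 cancels.
  numerator   = (1)*(0.769) + (0.636)*(-0.096) = 0.707944.
  denominator = (1)^2 + (0.636)^2 + (0.769)^2 + (-0.096)^2 = 2.005073.
  rho(2) = 0.707944 / 2.005073 = 0.3531.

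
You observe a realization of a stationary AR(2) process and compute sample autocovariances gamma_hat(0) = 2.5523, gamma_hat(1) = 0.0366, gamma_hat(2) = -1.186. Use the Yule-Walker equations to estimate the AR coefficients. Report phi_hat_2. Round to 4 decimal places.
\hat\phi_{2} = -0.4650

The Yule-Walker equations for an AR(p) process read, in matrix form,
  Gamma_p phi = r_p,   with   (Gamma_p)_{ij} = gamma(|i - j|),
                       (r_p)_i = gamma(i),   i,j = 1..p.
Substitute the sample gammas (Toeplitz matrix and right-hand side of size 2):
  Gamma_p = [[2.5523, 0.0366], [0.0366, 2.5523]]
  r_p     = [0.0366, -1.186]
Written out:
  2.5523 phi_1 + 0.0366 phi_2 = 0.0366
  0.0366 phi_1 + 2.5523 phi_2 = -1.186
Solve by Cramer's rule:
  det = gamma(0)^2 - gamma(1)^2 = (2.5523)^2 - (0.0366)^2 = 6.51423529 - 0.00133956 = 6.51289573
  phi_hat_1 = [gamma(1) gamma(0) - gamma(1) gamma(2)] / det = [(0.0366)(2.5523) - (0.0366)(-1.186)] / 6.51289573 = 0.13682178 / 6.51289573 = 0.021
  phi_hat_2 = [gamma(0) gamma(2) - gamma(1)^2] / det = [(2.5523)(-1.186) - (0.0366)^2] / 6.51289573 = -3.02836736 / 6.51289573 = -0.465
So phi_hat = [0.0210, -0.4650].
Therefore phi_hat_2 = -0.4650.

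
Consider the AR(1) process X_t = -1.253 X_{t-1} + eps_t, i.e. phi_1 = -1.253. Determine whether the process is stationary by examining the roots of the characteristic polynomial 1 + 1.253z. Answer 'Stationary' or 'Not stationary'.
\text{Not stationary}

The AR(p) characteristic polynomial is P(z) = 1 + 1.253z.
Stationarity requires all roots to lie outside the unit circle, i.e. |z| > 1 for every root.
This is linear in z: 1 + (1.253) z = 0  =>  z = -1/(1.253) = -0.798085,  |z| = 0.798085.
Moduli of all roots: 0.7981.
All moduli strictly greater than 1? No.
Verdict: Not stationary.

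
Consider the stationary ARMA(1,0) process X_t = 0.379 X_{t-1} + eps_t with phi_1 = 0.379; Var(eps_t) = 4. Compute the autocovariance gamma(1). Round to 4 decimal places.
\gamma(1) = 1.7703

Multiply the model equation by X_{t-k} and take expectations. With theta_0 = psi_0 = 1 and psi_j the MA(infinity) weights, this gives
  gamma(k) - sum_i phi_i gamma(k-i) = c_k,
  c_k = sigma^2 * sum_{j=k..q} theta_j psi_{j-k}   (c_k = 0 for k > q),
using gamma(-m) = gamma(m).
Pure AR (q = 0): c_0 = sigma^2 = 4, c_k = 0 for k >= 1.
Equations for k = 0 and k = 1 (AR order 1):
  gamma(0) = phi_1 gamma(1) + c_0
  gamma(1) = phi_1 gamma(0) + c_1
Substituting the second into the first: gamma(0) (1 - phi_1^2) = c_0 + phi_1 c_1, so
  gamma(0) = c_0 / (1 - phi_1^2) = 4 / (1 - (0.379)^2) = 4 / 0.856359 = 4.670938.
  gamma(1) = phi_1 gamma(0) = (0.379)(4.670938) = 1.770286.
Therefore gamma(1) = 1.7703 (to 4 decimal places).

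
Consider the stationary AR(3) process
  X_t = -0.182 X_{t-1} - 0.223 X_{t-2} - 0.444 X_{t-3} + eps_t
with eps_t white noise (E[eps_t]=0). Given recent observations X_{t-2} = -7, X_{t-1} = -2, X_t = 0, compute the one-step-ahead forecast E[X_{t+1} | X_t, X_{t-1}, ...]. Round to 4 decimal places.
E[X_{t+1} \mid \mathcal F_t] = 3.5540

For an AR(p) model X_t = c + sum_i phi_i X_{t-i} + eps_t, the
one-step-ahead conditional mean is
  E[X_{t+1} | X_t, ...] = c + sum_i phi_i X_{t+1-i}.
Substitute known values:
  E[X_{t+1} | ...] = (-0.182) * (0) + (-0.223) * (-2) + (-0.444) * (-7)
                   = 3.5540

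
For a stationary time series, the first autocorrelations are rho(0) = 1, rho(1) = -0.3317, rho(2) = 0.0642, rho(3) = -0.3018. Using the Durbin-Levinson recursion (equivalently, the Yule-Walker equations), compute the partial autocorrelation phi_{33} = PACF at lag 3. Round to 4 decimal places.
\phi_{33} = -0.3340

The PACF at lag k is phi_{kk}, the last component of the solution
to the Yule-Walker system G_k phi = r_k where
  (G_k)_{ij} = rho(|i - j|), (r_k)_i = rho(i), i,j = 1..k.
Equivalently, Durbin-Levinson gives phi_{kk} iteratively:
  phi_{11} = rho(1)
  phi_{kk} = [rho(k) - sum_{j=1..k-1} phi_{k-1,j} rho(k-j)]
            / [1 - sum_{j=1..k-1} phi_{k-1,j} rho(j)],
  phi_{k,j} = phi_{k-1,j} - phi_{kk} phi_{k-1,k-j},  j = 1..k-1.
Step k = 1:
  phi_11 = rho(1) = -0.3317.
Step k = 2:
  phi_22 = [rho(2) - phi_11 rho(1)] / [1 - phi_11 rho(1)] = [0.0642 - (-0.3317)(-0.3317)] / [1 - (-0.3317)(-0.3317)]
         = -0.04582489 / 0.88997511 = -0.05149.
  Update: phi_21 = phi_11 - phi_22 phi_11 = -0.3317 - (-0.05149)(-0.3317) = -0.348779.
Step k = 3:
  phi_33 = [rho(3) - phi_21 rho(2) - phi_22 rho(1)] / [1 - phi_21 rho(1) - phi_22 rho(2)]
    numerator   = -0.3018 - (-0.348779)(0.0642) - (-0.05149)(-0.3317) = -0.29648763
    denominator = 1 - (-0.348779)(-0.3317) - (-0.05149)(0.0642) = 0.88761558
  phi_33 = -0.29648763 / 0.88761558 = -0.334.
Therefore phi_{33} = -0.3340.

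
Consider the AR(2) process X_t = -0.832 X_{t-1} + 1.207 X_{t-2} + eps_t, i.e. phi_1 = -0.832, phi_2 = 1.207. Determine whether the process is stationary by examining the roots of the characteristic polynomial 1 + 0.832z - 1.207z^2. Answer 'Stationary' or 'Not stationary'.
\text{Not stationary}

The AR(p) characteristic polynomial is P(z) = 1 + 0.832z - 1.207z^2.
Stationarity requires all roots to lie outside the unit circle, i.e. |z| > 1 for every root.
Set 1 + (0.832) z + (-1.207) z^2 = 0, i.e. a z^2 + b z + c = 0 with a = -1.207, b = 0.832, c = 1.
Discriminant D = b^2 - 4ac = (0.832)^2 - 4*(-1.207)*1 = 0.692224 - (-4.828) = 5.520224.
D >= 0, so the roots are real: z = (-b +/- sqrt(D)) / (2a) = (-0.832 +/- 2.349516) / (-2.414).
  z_1 = (-0.832 + 2.349516) / (-2.414) = -0.6286,   |z_1| = 0.6286.
  z_2 = (-0.832 - 2.349516) / (-2.414) = 1.3179,   |z_2| = 1.3179.
Moduli of all roots: 0.6286, 1.3179.
All moduli strictly greater than 1? No.
Verdict: Not stationary.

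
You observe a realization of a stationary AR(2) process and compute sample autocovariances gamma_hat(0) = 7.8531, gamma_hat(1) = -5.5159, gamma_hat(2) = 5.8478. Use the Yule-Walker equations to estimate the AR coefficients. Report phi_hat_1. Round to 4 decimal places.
\hat\phi_{1} = -0.3540

The Yule-Walker equations for an AR(p) process read, in matrix form,
  Gamma_p phi = r_p,   with   (Gamma_p)_{ij} = gamma(|i - j|),
                       (r_p)_i = gamma(i),   i,j = 1..p.
Substitute the sample gammas (Toeplitz matrix and right-hand side of size 2):
  Gamma_p = [[7.8531, -5.5159], [-5.5159, 7.8531]]
  r_p     = [-5.5159, 5.8478]
Written out:
  7.8531 phi_1 - 5.5159 phi_2 = -5.5159
  -5.5159 phi_1 + 7.8531 phi_2 = 5.8478
Solve by Cramer's rule:
  det = gamma(0)^2 - gamma(1)^2 = (7.8531)^2 - (-5.5159)^2 = 61.67117961 - 30.42515281 = 31.2460268
  phi_hat_1 = [gamma(1) gamma(0) - gamma(1) gamma(2)] / det = [(-5.5159)(7.8531) - (-5.5159)(5.8478)] / 31.2460268 = -11.06103427 / 31.2460268 = -0.354
  phi_hat_2 = [gamma(0) gamma(2) - gamma(1)^2] / det = [(7.8531)(5.8478) - (-5.5159)^2] / 31.2460268 = 15.49820537 / 31.2460268 = 0.496
So phi_hat = [-0.3540, 0.4960].
Therefore phi_hat_1 = -0.3540.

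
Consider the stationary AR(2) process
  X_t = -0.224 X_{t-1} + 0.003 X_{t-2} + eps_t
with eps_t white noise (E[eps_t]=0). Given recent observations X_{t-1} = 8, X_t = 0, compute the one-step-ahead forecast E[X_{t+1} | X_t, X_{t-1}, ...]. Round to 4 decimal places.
E[X_{t+1} \mid \mathcal F_t] = 0.0240

For an AR(p) model X_t = c + sum_i phi_i X_{t-i} + eps_t, the
one-step-ahead conditional mean is
  E[X_{t+1} | X_t, ...] = c + sum_i phi_i X_{t+1-i}.
Substitute known values:
  E[X_{t+1} | ...] = (-0.224) * (0) + (0.003) * (8)
                   = 0.0240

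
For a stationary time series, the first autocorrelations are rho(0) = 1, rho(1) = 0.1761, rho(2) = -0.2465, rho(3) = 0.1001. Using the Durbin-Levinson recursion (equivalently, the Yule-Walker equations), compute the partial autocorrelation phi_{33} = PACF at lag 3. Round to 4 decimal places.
\phi_{33} = 0.2320

The PACF at lag k is phi_{kk}, the last component of the solution
to the Yule-Walker system G_k phi = r_k where
  (G_k)_{ij} = rho(|i - j|), (r_k)_i = rho(i), i,j = 1..k.
Equivalently, Durbin-Levinson gives phi_{kk} iteratively:
  phi_{11} = rho(1)
  phi_{kk} = [rho(k) - sum_{j=1..k-1} phi_{k-1,j} rho(k-j)]
            / [1 - sum_{j=1..k-1} phi_{k-1,j} rho(j)],
  phi_{k,j} = phi_{k-1,j} - phi_{kk} phi_{k-1,k-j},  j = 1..k-1.
Step k = 1:
  phi_11 = rho(1) = 0.1761.
Step k = 2:
  phi_22 = [rho(2) - phi_11 rho(1)] / [1 - phi_11 rho(1)] = [-0.2465 - (0.1761)(0.1761)] / [1 - (0.1761)(0.1761)]
         = -0.27751121 / 0.96898879 = -0.286393.
  Update: phi_21 = phi_11 - phi_22 phi_11 = 0.1761 - (-0.286393)(0.1761) = 0.226534.
Step k = 3:
  phi_33 = [rho(3) - phi_21 rho(2) - phi_22 rho(1)] / [1 - phi_21 rho(1) - phi_22 rho(2)]
    numerator   = 0.1001 - (0.226534)(-0.2465) - (-0.286393)(0.1761) = 0.2063743
    denominator = 1 - (0.226534)(0.1761) - (-0.286393)(-0.2465) = 0.88951164
  phi_33 = 0.2063743 / 0.88951164 = 0.232.
Therefore phi_{33} = 0.2320.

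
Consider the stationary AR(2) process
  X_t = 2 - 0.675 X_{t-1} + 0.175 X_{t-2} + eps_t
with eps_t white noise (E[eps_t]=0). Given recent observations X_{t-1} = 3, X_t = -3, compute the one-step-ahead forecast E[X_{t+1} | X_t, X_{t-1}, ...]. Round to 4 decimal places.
E[X_{t+1} \mid \mathcal F_t] = 4.5500

For an AR(p) model X_t = c + sum_i phi_i X_{t-i} + eps_t, the
one-step-ahead conditional mean is
  E[X_{t+1} | X_t, ...] = c + sum_i phi_i X_{t+1-i}.
Substitute known values:
  E[X_{t+1} | ...] = 2 + (-0.675) * (-3) + (0.175) * (3)
                   = 4.5500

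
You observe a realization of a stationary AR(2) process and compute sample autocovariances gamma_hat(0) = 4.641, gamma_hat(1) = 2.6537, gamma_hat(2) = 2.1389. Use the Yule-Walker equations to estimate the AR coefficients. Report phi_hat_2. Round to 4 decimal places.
\hat\phi_{2} = 0.1990

The Yule-Walker equations for an AR(p) process read, in matrix form,
  Gamma_p phi = r_p,   with   (Gamma_p)_{ij} = gamma(|i - j|),
                       (r_p)_i = gamma(i),   i,j = 1..p.
Substitute the sample gammas (Toeplitz matrix and right-hand side of size 2):
  Gamma_p = [[4.641, 2.6537], [2.6537, 4.641]]
  r_p     = [2.6537, 2.1389]
Written out:
  4.641 phi_1 + 2.6537 phi_2 = 2.6537
  2.6537 phi_1 + 4.641 phi_2 = 2.1389
Solve by Cramer's rule:
  det = gamma(0)^2 - gamma(1)^2 = (4.641)^2 - (2.6537)^2 = 21.538881 - 7.04212369 = 14.49675731
  phi_hat_1 = [gamma(1) gamma(0) - gamma(1) gamma(2)] / det = [(2.6537)(4.641) - (2.6537)(2.1389)] / 14.49675731 = 6.63982277 / 14.49675731 = 0.458
  phi_hat_2 = [gamma(0) gamma(2) - gamma(1)^2] / det = [(4.641)(2.1389) - (2.6537)^2] / 14.49675731 = 2.88451121 / 14.49675731 = 0.199
So phi_hat = [0.4580, 0.1990].
Therefore phi_hat_2 = 0.1990.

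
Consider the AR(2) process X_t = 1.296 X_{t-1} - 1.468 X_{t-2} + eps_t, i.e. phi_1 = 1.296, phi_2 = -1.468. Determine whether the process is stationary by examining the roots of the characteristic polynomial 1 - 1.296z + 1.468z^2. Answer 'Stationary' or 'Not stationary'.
\text{Not stationary}

The AR(p) characteristic polynomial is P(z) = 1 - 1.296z + 1.468z^2.
Stationarity requires all roots to lie outside the unit circle, i.e. |z| > 1 for every root.
Set 1 + (-1.296) z + (1.468) z^2 = 0, i.e. a z^2 + b z + c = 0 with a = 1.468, b = -1.296, c = 1.
Discriminant D = b^2 - 4ac = (-1.296)^2 - 4*(1.468)*1 = 1.679616 - (5.872) = -4.192384.
D < 0, so the roots are the complex-conjugate pair z = (-b +/- i sqrt(-D)) / (2a) = 0.4414 +/- 0.6974i.
For a conjugate pair |z|^2 = z * conj(z) = (product of roots) = c/a = 1/(1.468) = 0.681199, so |z| = sqrt(0.681199) = 0.8253 for both roots.
Moduli of all roots: 0.8253, 0.8253.
All moduli strictly greater than 1? No.
Verdict: Not stationary.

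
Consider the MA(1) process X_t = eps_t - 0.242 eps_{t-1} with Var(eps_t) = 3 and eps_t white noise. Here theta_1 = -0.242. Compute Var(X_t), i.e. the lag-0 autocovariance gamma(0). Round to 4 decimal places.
\gamma(0) = 3.1757

For an MA(q) process X_t = eps_t + sum_i theta_i eps_{t-i} with
Var(eps_t) = sigma^2, the variance is
  gamma(0) = sigma^2 * (1 + sum_i theta_i^2).
  sum_i theta_i^2 = (-0.242)^2 = 0.058564.
  gamma(0) = 3 * (1 + 0.058564) = 3 * 1.058564 = 3.175692, which rounds to 3.1757.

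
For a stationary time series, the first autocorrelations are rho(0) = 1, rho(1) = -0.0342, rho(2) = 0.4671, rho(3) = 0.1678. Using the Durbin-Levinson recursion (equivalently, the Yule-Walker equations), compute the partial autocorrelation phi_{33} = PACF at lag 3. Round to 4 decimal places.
\phi_{33} = 0.2460

The PACF at lag k is phi_{kk}, the last component of the solution
to the Yule-Walker system G_k phi = r_k where
  (G_k)_{ij} = rho(|i - j|), (r_k)_i = rho(i), i,j = 1..k.
Equivalently, Durbin-Levinson gives phi_{kk} iteratively:
  phi_{11} = rho(1)
  phi_{kk} = [rho(k) - sum_{j=1..k-1} phi_{k-1,j} rho(k-j)]
            / [1 - sum_{j=1..k-1} phi_{k-1,j} rho(j)],
  phi_{k,j} = phi_{k-1,j} - phi_{kk} phi_{k-1,k-j},  j = 1..k-1.
Step k = 1:
  phi_11 = rho(1) = -0.0342.
Step k = 2:
  phi_22 = [rho(2) - phi_11 rho(1)] / [1 - phi_11 rho(1)] = [0.4671 - (-0.0342)(-0.0342)] / [1 - (-0.0342)(-0.0342)]
         = 0.46593036 / 0.99883036 = 0.466476.
  Update: phi_21 = phi_11 - phi_22 phi_11 = -0.0342 - (0.466476)(-0.0342) = -0.018247.
Step k = 3:
  phi_33 = [rho(3) - phi_21 rho(2) - phi_22 rho(1)] / [1 - phi_21 rho(1) - phi_22 rho(2)]
    numerator   = 0.1678 - (-0.018247)(0.4671) - (0.466476)(-0.0342) = 0.19227643
    denominator = 1 - (-0.018247)(-0.0342) - (0.466476)(0.4671) = 0.78148504
  phi_33 = 0.19227643 / 0.78148504 = 0.246.
Therefore phi_{33} = 0.2460.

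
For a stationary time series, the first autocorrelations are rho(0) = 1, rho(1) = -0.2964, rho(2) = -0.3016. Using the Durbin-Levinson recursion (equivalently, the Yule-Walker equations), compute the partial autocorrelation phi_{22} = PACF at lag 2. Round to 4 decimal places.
\phi_{22} = -0.4270

The PACF at lag k is phi_{kk}, the last component of the solution
to the Yule-Walker system G_k phi = r_k where
  (G_k)_{ij} = rho(|i - j|), (r_k)_i = rho(i), i,j = 1..k.
Equivalently, Durbin-Levinson gives phi_{kk} iteratively:
  phi_{11} = rho(1)
  phi_{kk} = [rho(k) - sum_{j=1..k-1} phi_{k-1,j} rho(k-j)]
            / [1 - sum_{j=1..k-1} phi_{k-1,j} rho(j)],
  phi_{k,j} = phi_{k-1,j} - phi_{kk} phi_{k-1,k-j},  j = 1..k-1.
Step k = 1:
  phi_11 = rho(1) = -0.2964.
Step k = 2:
  phi_22 = [rho(2) - phi_11 rho(1)] / [1 - phi_11 rho(1)] = [-0.3016 - (-0.2964)(-0.2964)] / [1 - (-0.2964)(-0.2964)]
         = -0.38945296 / 0.91214704 = -0.427.
Therefore phi_{22} = -0.4270.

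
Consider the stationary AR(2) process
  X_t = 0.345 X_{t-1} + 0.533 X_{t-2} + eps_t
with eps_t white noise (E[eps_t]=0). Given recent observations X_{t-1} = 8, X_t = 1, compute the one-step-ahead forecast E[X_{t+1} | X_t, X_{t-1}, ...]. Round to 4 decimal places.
E[X_{t+1} \mid \mathcal F_t] = 4.6090

For an AR(p) model X_t = c + sum_i phi_i X_{t-i} + eps_t, the
one-step-ahead conditional mean is
  E[X_{t+1} | X_t, ...] = c + sum_i phi_i X_{t+1-i}.
Substitute known values:
  E[X_{t+1} | ...] = (0.345) * (1) + (0.533) * (8)
                   = 4.6090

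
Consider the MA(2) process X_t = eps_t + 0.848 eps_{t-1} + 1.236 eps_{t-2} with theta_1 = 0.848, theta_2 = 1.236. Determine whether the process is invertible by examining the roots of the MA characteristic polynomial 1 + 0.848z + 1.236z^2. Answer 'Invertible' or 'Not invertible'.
\text{Not invertible}

The MA(q) characteristic polynomial is P(z) = 1 + 0.848z + 1.236z^2.
Invertibility requires all roots to lie outside the unit circle, i.e. |z| > 1 for every root.
Set 1 + (0.848) z + (1.236) z^2 = 0, i.e. a z^2 + b z + c = 0 with a = 1.236, b = 0.848, c = 1.
Discriminant D = b^2 - 4ac = (0.848)^2 - 4*(1.236)*1 = 0.719104 - (4.944) = -4.224896.
D < 0, so the roots are the complex-conjugate pair z = (-b +/- i sqrt(-D)) / (2a) = -0.343 +/- 0.8315i.
For a conjugate pair |z|^2 = z * conj(z) = (product of roots) = c/a = 1/(1.236) = 0.809061, so |z| = sqrt(0.809061) = 0.8995 for both roots.
Moduli of all roots: 0.8995, 0.8995.
All moduli strictly greater than 1? No.
Verdict: Not invertible.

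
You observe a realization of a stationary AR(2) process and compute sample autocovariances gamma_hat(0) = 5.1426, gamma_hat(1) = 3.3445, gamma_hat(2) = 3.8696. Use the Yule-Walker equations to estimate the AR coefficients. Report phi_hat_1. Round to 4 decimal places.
\hat\phi_{1} = 0.2790

The Yule-Walker equations for an AR(p) process read, in matrix form,
  Gamma_p phi = r_p,   with   (Gamma_p)_{ij} = gamma(|i - j|),
                       (r_p)_i = gamma(i),   i,j = 1..p.
Substitute the sample gammas (Toeplitz matrix and right-hand side of size 2):
  Gamma_p = [[5.1426, 3.3445], [3.3445, 5.1426]]
  r_p     = [3.3445, 3.8696]
Written out:
  5.1426 phi_1 + 3.3445 phi_2 = 3.3445
  3.3445 phi_1 + 5.1426 phi_2 = 3.8696
Solve by Cramer's rule:
  det = gamma(0)^2 - gamma(1)^2 = (5.1426)^2 - (3.3445)^2 = 26.44633476 - 11.18568025 = 15.26065451
  phi_hat_1 = [gamma(1) gamma(0) - gamma(1) gamma(2)] / det = [(3.3445)(5.1426) - (3.3445)(3.8696)] / 15.26065451 = 4.2575485 / 15.26065451 = 0.279
  phi_hat_2 = [gamma(0) gamma(2) - gamma(1)^2] / det = [(5.1426)(3.8696) - (3.3445)^2] / 15.26065451 = 8.71412471 / 15.26065451 = 0.571
So phi_hat = [0.2790, 0.5710].
Therefore phi_hat_1 = 0.2790.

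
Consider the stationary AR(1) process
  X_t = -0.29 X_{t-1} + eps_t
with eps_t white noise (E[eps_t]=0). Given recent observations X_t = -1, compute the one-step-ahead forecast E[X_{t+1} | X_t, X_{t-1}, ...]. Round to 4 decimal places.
E[X_{t+1} \mid \mathcal F_t] = 0.2900

For an AR(p) model X_t = c + sum_i phi_i X_{t-i} + eps_t, the
one-step-ahead conditional mean is
  E[X_{t+1} | X_t, ...] = c + sum_i phi_i X_{t+1-i}.
Substitute known values:
  E[X_{t+1} | ...] = (-0.29) * (-1)
                   = 0.2900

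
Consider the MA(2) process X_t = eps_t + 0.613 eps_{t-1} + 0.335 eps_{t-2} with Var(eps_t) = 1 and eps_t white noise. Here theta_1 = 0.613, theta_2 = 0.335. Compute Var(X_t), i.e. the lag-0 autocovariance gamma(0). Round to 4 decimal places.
\gamma(0) = 1.4880

For an MA(q) process X_t = eps_t + sum_i theta_i eps_{t-i} with
Var(eps_t) = sigma^2, the variance is
  gamma(0) = sigma^2 * (1 + sum_i theta_i^2).
  sum_i theta_i^2 = (0.613)^2 + (0.335)^2 = 0.375769 + 0.112225 = 0.487994.
  gamma(0) = 1 * (1 + 0.487994) = 1 * 1.487994 = 1.487994, which rounds to 1.4880.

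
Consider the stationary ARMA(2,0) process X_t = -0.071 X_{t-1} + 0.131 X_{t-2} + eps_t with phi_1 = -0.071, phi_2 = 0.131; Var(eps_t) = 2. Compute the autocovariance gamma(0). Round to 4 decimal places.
\gamma(0) = 2.0486

Multiply the model equation by X_{t-k} and take expectations. With theta_0 = psi_0 = 1 and psi_j the MA(infinity) weights, this gives
  gamma(k) - sum_i phi_i gamma(k-i) = c_k,
  c_k = sigma^2 * sum_{j=k..q} theta_j psi_{j-k}   (c_k = 0 for k > q),
using gamma(-m) = gamma(m).
Pure AR (q = 0): c_0 = sigma^2 = 2, c_k = 0 for k >= 1.
Equations for k = 0, 1, 2 (AR order 2, c_2 = 0):
  (E0) gamma(0) = phi_1 gamma(1) + phi_2 gamma(2) + c_0
  (E1) gamma(1) = phi_1 gamma(0) + phi_2 gamma(1) + c_1
  (E2) gamma(2) = phi_1 gamma(1) + phi_2 gamma(0)
From (E1): gamma(1) = A gamma(0) + B with
  A = phi_1 / (1 - phi_2) = -0.071 / 0.869 = -0.081703,   B = c_1 / (1 - phi_2) = 0 / 0.869 = 0.
Insert (E2) into (E0): gamma(0) (1 - phi_2^2) = phi_1 (1 + phi_2) gamma(1) + c_0.
  phi_1 (1 + phi_2) = (-0.071)(1.131) = -0.080301,   1 - phi_2^2 = 0.982839.
Replace gamma(1) by A gamma(0) + B and collect gamma(0):
  gamma(0) [0.982839 - (-0.080301)(-0.081703)] = c_0 = 2
  gamma(0) * 0.976278 = 2
  gamma(0) = 2 / 0.976278 = 2.048596.
Therefore gamma(0) = 2.0486 (to 4 decimal places).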